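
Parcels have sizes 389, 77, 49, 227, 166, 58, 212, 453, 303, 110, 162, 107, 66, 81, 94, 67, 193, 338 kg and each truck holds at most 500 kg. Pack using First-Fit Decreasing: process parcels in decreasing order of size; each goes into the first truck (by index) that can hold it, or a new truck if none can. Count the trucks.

7

Sorted descending: 453, 389, 338, 303, 227, 212, 193, 166, 162, 110, 107, 94, 81, 77, 67, 66, 58, 49.
453 kg → truck 1 (remaining 47 kg)
389 kg → truck 2 (remaining 111 kg)
338 kg → truck 3 (remaining 162 kg)
303 kg → truck 4 (remaining 197 kg)
227 kg → truck 5 (remaining 273 kg)
212 kg → truck 5 (remaining 61 kg)
193 kg → truck 4 (remaining 4 kg)
166 kg → truck 6 (remaining 334 kg)
162 kg → truck 3 (remaining 0 kg)
110 kg → truck 2 (remaining 1 kg)
107 kg → truck 6 (remaining 227 kg)
94 kg → truck 6 (remaining 133 kg)
81 kg → truck 6 (remaining 52 kg)
77 kg → truck 7 (remaining 423 kg)
67 kg → truck 7 (remaining 356 kg)
66 kg → truck 7 (remaining 290 kg)
58 kg → truck 5 (remaining 3 kg)
49 kg → truck 6 (remaining 3 kg)
Final trucks: [453] [389,110] [338,162] [303,193] [227,212,58] [166,107,94,81,49] [77,67,66].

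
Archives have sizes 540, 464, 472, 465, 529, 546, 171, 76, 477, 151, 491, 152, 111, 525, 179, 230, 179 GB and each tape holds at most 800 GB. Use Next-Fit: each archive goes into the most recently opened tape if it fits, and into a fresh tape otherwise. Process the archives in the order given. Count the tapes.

Put 540 GB in tape 1; 260 GB remain.
Put 464 GB in tape 2; 336 GB remain.
Put 472 GB in tape 3; 328 GB remain.
Put 465 GB in tape 4; 335 GB remain.
Put 529 GB in tape 5; 271 GB remain.
Put 546 GB in tape 6; 254 GB remain.
Put 171 GB in tape 6; 83 GB remain.
Put 76 GB in tape 6; 7 GB remain.
Put 477 GB in tape 7; 323 GB remain.
Put 151 GB in tape 7; 172 GB remain.
Put 491 GB in tape 8; 309 GB remain.
Put 152 GB in tape 8; 157 GB remain.
Put 111 GB in tape 8; 46 GB remain.
Put 525 GB in tape 9; 275 GB remain.
Put 179 GB in tape 9; 96 GB remain.
Put 230 GB in tape 10; 570 GB remain.
Put 179 GB in tape 10; 391 GB remain.
Final tapes: [540] [464] [472] [465] [529] [546,171,76] [477,151] [491,152,111] [525,179] [230,179].

10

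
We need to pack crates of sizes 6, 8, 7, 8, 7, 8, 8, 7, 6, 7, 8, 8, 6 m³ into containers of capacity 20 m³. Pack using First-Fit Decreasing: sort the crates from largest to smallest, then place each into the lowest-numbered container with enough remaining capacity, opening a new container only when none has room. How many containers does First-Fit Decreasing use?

Sorted descending: 8, 8, 8, 8, 8, 8, 7, 7, 7, 7, 6, 6, 6.
container 1: place 8 m³, 12 m³ left
container 1: place 8 m³, 4 m³ left
container 2: place 8 m³, 12 m³ left
container 2: place 8 m³, 4 m³ left
container 3: place 8 m³, 12 m³ left
container 3: place 8 m³, 4 m³ left
container 4: place 7 m³, 13 m³ left
container 4: place 7 m³, 6 m³ left
container 5: place 7 m³, 13 m³ left
container 5: place 7 m³, 6 m³ left
container 4: place 6 m³, 0 m³ left
container 5: place 6 m³, 0 m³ left
container 6: place 6 m³, 14 m³ left
Final containers: [8,8] [8,8] [8,8] [7,7,6] [7,7,6] [6].

6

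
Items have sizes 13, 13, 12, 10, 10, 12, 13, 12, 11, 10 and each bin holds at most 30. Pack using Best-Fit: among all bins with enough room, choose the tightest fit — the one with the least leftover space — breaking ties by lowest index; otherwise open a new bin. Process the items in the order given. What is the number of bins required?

13 → bin 1 (remaining 17)
13 → bin 1 (remaining 4)
12 → bin 2 (remaining 18)
10 → bin 2 (remaining 8)
10 → bin 3 (remaining 20)
12 → bin 3 (remaining 8)
13 → bin 4 (remaining 17)
12 → bin 4 (remaining 5)
11 → bin 5 (remaining 19)
10 → bin 5 (remaining 9)
Final bins: [13,13] [12,10] [10,12] [13,12] [11,10].

5 bins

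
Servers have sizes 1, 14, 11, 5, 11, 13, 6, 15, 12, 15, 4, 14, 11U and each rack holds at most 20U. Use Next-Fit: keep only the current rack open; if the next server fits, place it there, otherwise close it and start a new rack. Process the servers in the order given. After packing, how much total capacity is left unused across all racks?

48

rack 1: place 1U, 19U left
rack 1: place 14U, 5U left
rack 2: place 11U, 9U left
rack 2: place 5U, 4U left
rack 3: place 11U, 9U left
rack 4: place 13U, 7U left
rack 4: place 6U, 1U left
rack 5: place 15U, 5U left
rack 6: place 12U, 8U left
rack 7: place 15U, 5U left
rack 7: place 4U, 1U left
rack 8: place 14U, 6U left
rack 9: place 11U, 9U left
9 racks × 20U = 180U; used 132U; unused 48U.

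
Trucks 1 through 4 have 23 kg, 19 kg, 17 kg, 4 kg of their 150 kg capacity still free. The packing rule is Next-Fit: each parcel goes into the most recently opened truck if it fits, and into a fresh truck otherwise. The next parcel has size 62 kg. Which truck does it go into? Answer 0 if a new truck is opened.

0

Next-Fit only looks at truck 4, which has 4 kg free.
62 kg does not fit, so a new truck is opened.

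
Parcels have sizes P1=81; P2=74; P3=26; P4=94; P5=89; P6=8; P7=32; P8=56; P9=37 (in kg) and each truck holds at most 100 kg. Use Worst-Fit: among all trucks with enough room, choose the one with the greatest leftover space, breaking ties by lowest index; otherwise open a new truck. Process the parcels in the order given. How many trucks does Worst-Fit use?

6 trucks

truck 1: place P1 (81 kg), 19 kg left
truck 2: place P2 (74 kg), 26 kg left
truck 2: place P3 (26 kg), 0 kg left
truck 3: place P4 (94 kg), 6 kg left
truck 4: place P5 (89 kg), 11 kg left
truck 1: place P6 (8 kg), 11 kg left
truck 5: place P7 (32 kg), 68 kg left
truck 5: place P8 (56 kg), 12 kg left
truck 6: place P9 (37 kg), 63 kg left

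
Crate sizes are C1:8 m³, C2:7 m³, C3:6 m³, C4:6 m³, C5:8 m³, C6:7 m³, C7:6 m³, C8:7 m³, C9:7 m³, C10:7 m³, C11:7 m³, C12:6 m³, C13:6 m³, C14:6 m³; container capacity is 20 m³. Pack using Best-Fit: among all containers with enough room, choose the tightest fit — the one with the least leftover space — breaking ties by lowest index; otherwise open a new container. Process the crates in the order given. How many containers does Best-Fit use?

container 1: place C1 (8 m³), 12 m³ left
container 1: place C2 (7 m³), 5 m³ left
container 2: place C3 (6 m³), 14 m³ left
container 2: place C4 (6 m³), 8 m³ left
container 2: place C5 (8 m³), 0 m³ left
container 3: place C6 (7 m³), 13 m³ left
container 3: place C7 (6 m³), 7 m³ left
container 3: place C8 (7 m³), 0 m³ left
container 4: place C9 (7 m³), 13 m³ left
container 4: place C10 (7 m³), 6 m³ left
container 5: place C11 (7 m³), 13 m³ left
container 4: place C12 (6 m³), 0 m³ left
container 5: place C13 (6 m³), 7 m³ left
container 5: place C14 (6 m³), 1 m³ left
Final containers: [8,7] [6,6,8] [7,6,7] [7,7,6] [7,6,6].

5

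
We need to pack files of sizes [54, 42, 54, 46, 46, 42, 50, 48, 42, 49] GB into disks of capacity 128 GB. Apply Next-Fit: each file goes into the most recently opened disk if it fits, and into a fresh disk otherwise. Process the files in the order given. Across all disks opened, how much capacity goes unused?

Put 54 GB in disk 1; 74 GB remain.
Put 42 GB in disk 1; 32 GB remain.
Put 54 GB in disk 2; 74 GB remain.
Put 46 GB in disk 2; 28 GB remain.
Put 46 GB in disk 3; 82 GB remain.
Put 42 GB in disk 3; 40 GB remain.
Put 50 GB in disk 4; 78 GB remain.
Put 48 GB in disk 4; 30 GB remain.
Put 42 GB in disk 5; 86 GB remain.
Put 49 GB in disk 5; 37 GB remain.
5 disks × 128 GB = 640 GB; used 473 GB; unused 167 GB.

167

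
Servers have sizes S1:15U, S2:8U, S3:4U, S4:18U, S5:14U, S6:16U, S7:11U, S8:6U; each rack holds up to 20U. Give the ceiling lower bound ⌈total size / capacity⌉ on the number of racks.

5 racks

Total size = 15 + 8 + 4 + 18 + 14 + 16 + 11 + 6 = 92U.
⌈92 / 20⌉ = 5.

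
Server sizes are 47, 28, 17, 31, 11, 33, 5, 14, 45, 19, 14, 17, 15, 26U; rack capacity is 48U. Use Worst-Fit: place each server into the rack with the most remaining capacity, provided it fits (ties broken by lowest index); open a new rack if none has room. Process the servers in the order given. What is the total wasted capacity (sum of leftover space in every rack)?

62

47U → rack 1 (remaining 1U)
28U → rack 2 (remaining 20U)
17U → rack 2 (remaining 3U)
31U → rack 3 (remaining 17U)
11U → rack 3 (remaining 6U)
33U → rack 4 (remaining 15U)
5U → rack 4 (remaining 10U)
14U → rack 5 (remaining 34U)
45U → rack 6 (remaining 3U)
19U → rack 5 (remaining 15U)
14U → rack 5 (remaining 1U)
17U → rack 7 (remaining 31U)
15U → rack 7 (remaining 16U)
26U → rack 8 (remaining 22U)
8 racks × 48U = 384U; used 322U; unused 62U.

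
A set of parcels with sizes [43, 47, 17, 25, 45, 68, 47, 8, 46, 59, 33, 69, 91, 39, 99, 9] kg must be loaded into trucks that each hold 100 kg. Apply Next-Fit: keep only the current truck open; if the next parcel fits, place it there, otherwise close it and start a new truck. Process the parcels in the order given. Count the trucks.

11 trucks

truck 1: place 43 kg, 57 kg left
truck 1: place 47 kg, 10 kg left
truck 2: place 17 kg, 83 kg left
truck 2: place 25 kg, 58 kg left
truck 2: place 45 kg, 13 kg left
truck 3: place 68 kg, 32 kg left
truck 4: place 47 kg, 53 kg left
truck 4: place 8 kg, 45 kg left
truck 5: place 46 kg, 54 kg left
truck 6: place 59 kg, 41 kg left
truck 6: place 33 kg, 8 kg left
truck 7: place 69 kg, 31 kg left
truck 8: place 91 kg, 9 kg left
truck 9: place 39 kg, 61 kg left
truck 10: place 99 kg, 1 kg left
truck 11: place 9 kg, 91 kg left
Final trucks: [43,47] [17,25,45] [68] [47,8] [46] [59,33] [69] [91] [39] [99] [9].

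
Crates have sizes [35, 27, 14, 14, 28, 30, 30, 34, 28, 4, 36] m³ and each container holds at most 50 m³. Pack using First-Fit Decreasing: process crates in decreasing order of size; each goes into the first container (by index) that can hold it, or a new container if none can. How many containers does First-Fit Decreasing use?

8

Sorted descending: 36, 35, 34, 30, 30, 28, 28, 27, 14, 14, 4.
Put 36 m³ in container 1; 14 m³ remain.
Put 35 m³ in container 2; 15 m³ remain.
Put 34 m³ in container 3; 16 m³ remain.
Put 30 m³ in container 4; 20 m³ remain.
Put 30 m³ in container 5; 20 m³ remain.
Put 28 m³ in container 6; 22 m³ remain.
Put 28 m³ in container 7; 22 m³ remain.
Put 27 m³ in container 8; 23 m³ remain.
Put 14 m³ in container 1; 0 m³ remain.
Put 14 m³ in container 2; 1 m³ remain.
Put 4 m³ in container 3; 12 m³ remain.
Final containers: [36,14] [35,14] [34,4] [30] [30] [28] [28] [27].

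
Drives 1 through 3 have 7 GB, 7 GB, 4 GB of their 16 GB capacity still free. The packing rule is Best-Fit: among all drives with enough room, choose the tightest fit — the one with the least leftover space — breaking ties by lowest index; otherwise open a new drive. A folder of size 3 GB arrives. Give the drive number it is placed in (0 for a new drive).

3

Drives with room: drive 1 (7 GB), drive 2 (7 GB), drive 3 (4 GB).
Tightest fit is drive 3 with 4 GB free.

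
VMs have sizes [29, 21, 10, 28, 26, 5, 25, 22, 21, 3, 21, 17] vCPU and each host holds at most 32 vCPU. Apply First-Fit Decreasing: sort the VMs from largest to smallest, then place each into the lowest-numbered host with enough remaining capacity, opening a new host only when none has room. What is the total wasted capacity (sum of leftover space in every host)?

60

Sorted descending: 29, 28, 26, 25, 22, 21, 21, 21, 17, 10, 5, 3.
29 vCPU → host 1 (remaining 3 vCPU)
28 vCPU → host 2 (remaining 4 vCPU)
26 vCPU → host 3 (remaining 6 vCPU)
25 vCPU → host 4 (remaining 7 vCPU)
22 vCPU → host 5 (remaining 10 vCPU)
21 vCPU → host 6 (remaining 11 vCPU)
21 vCPU → host 7 (remaining 11 vCPU)
21 vCPU → host 8 (remaining 11 vCPU)
17 vCPU → host 9 (remaining 15 vCPU)
10 vCPU → host 5 (remaining 0 vCPU)
5 vCPU → host 3 (remaining 1 vCPU)
3 vCPU → host 1 (remaining 0 vCPU)
9 hosts × 32 vCPU = 288 vCPU; used 228 vCPU; unused 60 vCPU.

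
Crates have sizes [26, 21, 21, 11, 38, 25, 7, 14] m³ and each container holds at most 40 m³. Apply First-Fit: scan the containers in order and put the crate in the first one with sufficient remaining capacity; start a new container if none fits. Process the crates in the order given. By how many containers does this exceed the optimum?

0

First-Fit: [26,11] [21,7] [21,14] [38] [25] → 5 containers.
Total size 163 m³; any packing needs at least ⌈163/40⌉ = 5 containers.
So 5 is already optimal.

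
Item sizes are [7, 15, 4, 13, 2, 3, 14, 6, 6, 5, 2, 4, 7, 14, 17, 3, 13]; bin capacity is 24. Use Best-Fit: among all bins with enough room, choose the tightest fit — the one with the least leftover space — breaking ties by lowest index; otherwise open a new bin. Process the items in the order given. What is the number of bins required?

7 → bin 1 (remaining 17)
15 → bin 1 (remaining 2)
4 → bin 2 (remaining 20)
13 → bin 2 (remaining 7)
2 → bin 1 (remaining 0)
3 → bin 2 (remaining 4)
14 → bin 3 (remaining 10)
6 → bin 3 (remaining 4)
6 → bin 4 (remaining 18)
5 → bin 4 (remaining 13)
2 → bin 2 (remaining 2)
4 → bin 3 (remaining 0)
7 → bin 4 (remaining 6)
14 → bin 5 (remaining 10)
17 → bin 6 (remaining 7)
3 → bin 4 (remaining 3)
13 → bin 7 (remaining 11)

7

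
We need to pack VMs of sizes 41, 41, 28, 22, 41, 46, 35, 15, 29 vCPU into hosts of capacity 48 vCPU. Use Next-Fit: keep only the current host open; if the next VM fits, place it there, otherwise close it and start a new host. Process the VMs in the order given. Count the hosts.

8

41 vCPU → host 1 (remaining 7 vCPU)
41 vCPU → host 2 (remaining 7 vCPU)
28 vCPU → host 3 (remaining 20 vCPU)
22 vCPU → host 4 (remaining 26 vCPU)
41 vCPU → host 5 (remaining 7 vCPU)
46 vCPU → host 6 (remaining 2 vCPU)
35 vCPU → host 7 (remaining 13 vCPU)
15 vCPU → host 8 (remaining 33 vCPU)
29 vCPU → host 8 (remaining 4 vCPU)
Final hosts: [41] [41] [28] [22] [41] [46] [35] [15,29].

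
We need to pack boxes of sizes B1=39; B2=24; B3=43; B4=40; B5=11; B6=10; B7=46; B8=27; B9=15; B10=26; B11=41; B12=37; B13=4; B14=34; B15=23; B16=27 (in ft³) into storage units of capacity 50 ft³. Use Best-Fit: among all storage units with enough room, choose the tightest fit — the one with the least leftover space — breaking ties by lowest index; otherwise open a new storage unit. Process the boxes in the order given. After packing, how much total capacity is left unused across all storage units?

53

Put B1 (39 ft³) in storage unit 1; 11 ft³ remain.
Put B2 (24 ft³) in storage unit 2; 26 ft³ remain.
Put B3 (43 ft³) in storage unit 3; 7 ft³ remain.
Put B4 (40 ft³) in storage unit 4; 10 ft³ remain.
Put B5 (11 ft³) in storage unit 1; 0 ft³ remain.
Put B6 (10 ft³) in storage unit 4; 0 ft³ remain.
Put B7 (46 ft³) in storage unit 5; 4 ft³ remain.
Put B8 (27 ft³) in storage unit 6; 23 ft³ remain.
Put B9 (15 ft³) in storage unit 6; 8 ft³ remain.
Put B10 (26 ft³) in storage unit 2; 0 ft³ remain.
Put B11 (41 ft³) in storage unit 7; 9 ft³ remain.
Put B12 (37 ft³) in storage unit 8; 13 ft³ remain.
Put B13 (4 ft³) in storage unit 5; 0 ft³ remain.
Put B14 (34 ft³) in storage unit 9; 16 ft³ remain.
Put B15 (23 ft³) in storage unit 10; 27 ft³ remain.
Put B16 (27 ft³) in storage unit 10; 0 ft³ remain.
10 storage units × 50 ft³ = 500 ft³; used 447 ft³; unused 53 ft³.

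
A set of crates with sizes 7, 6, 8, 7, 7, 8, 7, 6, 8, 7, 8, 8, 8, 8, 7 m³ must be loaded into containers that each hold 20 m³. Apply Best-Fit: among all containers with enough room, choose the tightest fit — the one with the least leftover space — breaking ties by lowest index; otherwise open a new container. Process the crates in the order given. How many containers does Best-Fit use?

7

7 m³ → container 1 (remaining 13 m³)
6 m³ → container 1 (remaining 7 m³)
8 m³ → container 2 (remaining 12 m³)
7 m³ → container 1 (remaining 0 m³)
7 m³ → container 2 (remaining 5 m³)
8 m³ → container 3 (remaining 12 m³)
7 m³ → container 3 (remaining 5 m³)
6 m³ → container 4 (remaining 14 m³)
8 m³ → container 4 (remaining 6 m³)
7 m³ → container 5 (remaining 13 m³)
8 m³ → container 5 (remaining 5 m³)
8 m³ → container 6 (remaining 12 m³)
8 m³ → container 6 (remaining 4 m³)
8 m³ → container 7 (remaining 12 m³)
7 m³ → container 7 (remaining 5 m³)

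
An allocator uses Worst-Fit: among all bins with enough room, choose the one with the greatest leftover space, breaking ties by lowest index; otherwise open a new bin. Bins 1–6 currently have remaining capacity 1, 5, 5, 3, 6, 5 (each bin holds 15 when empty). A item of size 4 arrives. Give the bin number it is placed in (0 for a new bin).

Bins with room: bin 2 (5), bin 3 (5), bin 5 (6), bin 6 (5).
Most room is bin 5 with 6 free.

5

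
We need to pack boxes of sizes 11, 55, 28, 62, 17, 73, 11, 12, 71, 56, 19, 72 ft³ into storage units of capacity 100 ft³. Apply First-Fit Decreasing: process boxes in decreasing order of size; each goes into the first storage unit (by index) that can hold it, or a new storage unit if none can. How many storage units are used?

6

Sorted descending: 73, 72, 71, 62, 56, 55, 28, 19, 17, 12, 11, 11.
storage unit 1: place 73 ft³, 27 ft³ left
storage unit 2: place 72 ft³, 28 ft³ left
storage unit 3: place 71 ft³, 29 ft³ left
storage unit 4: place 62 ft³, 38 ft³ left
storage unit 5: place 56 ft³, 44 ft³ left
storage unit 6: place 55 ft³, 45 ft³ left
storage unit 2: place 28 ft³, 0 ft³ left
storage unit 1: place 19 ft³, 8 ft³ left
storage unit 3: place 17 ft³, 12 ft³ left
storage unit 3: place 12 ft³, 0 ft³ left
storage unit 4: place 11 ft³, 27 ft³ left
storage unit 4: place 11 ft³, 16 ft³ left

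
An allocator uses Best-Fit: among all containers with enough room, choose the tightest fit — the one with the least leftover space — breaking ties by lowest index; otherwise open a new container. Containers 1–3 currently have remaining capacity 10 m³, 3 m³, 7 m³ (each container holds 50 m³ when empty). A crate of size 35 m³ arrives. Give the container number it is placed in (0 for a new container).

0

No container has ≥ 35 m³ free, so a new container is opened.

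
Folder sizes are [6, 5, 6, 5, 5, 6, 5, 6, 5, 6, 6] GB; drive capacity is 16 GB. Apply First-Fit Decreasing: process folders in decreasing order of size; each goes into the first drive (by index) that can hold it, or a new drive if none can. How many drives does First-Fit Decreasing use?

Sorted descending: 6, 6, 6, 6, 6, 6, 5, 5, 5, 5, 5.
drive 1: place 6 GB, 10 GB left
drive 1: place 6 GB, 4 GB left
drive 2: place 6 GB, 10 GB left
drive 2: place 6 GB, 4 GB left
drive 3: place 6 GB, 10 GB left
drive 3: place 6 GB, 4 GB left
drive 4: place 5 GB, 11 GB left
drive 4: place 5 GB, 6 GB left
drive 4: place 5 GB, 1 GB left
drive 5: place 5 GB, 11 GB left
drive 5: place 5 GB, 6 GB left

5 drives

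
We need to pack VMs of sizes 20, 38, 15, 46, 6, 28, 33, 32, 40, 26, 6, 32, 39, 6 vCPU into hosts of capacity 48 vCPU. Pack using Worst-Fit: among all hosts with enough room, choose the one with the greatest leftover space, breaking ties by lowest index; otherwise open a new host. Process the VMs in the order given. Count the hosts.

10

Put 20 vCPU in host 1; 28 vCPU remain.
Put 38 vCPU in host 2; 10 vCPU remain.
Put 15 vCPU in host 1; 13 vCPU remain.
Put 46 vCPU in host 3; 2 vCPU remain.
Put 6 vCPU in host 1; 7 vCPU remain.
Put 28 vCPU in host 4; 20 vCPU remain.
Put 33 vCPU in host 5; 15 vCPU remain.
Put 32 vCPU in host 6; 16 vCPU remain.
Put 40 vCPU in host 7; 8 vCPU remain.
Put 26 vCPU in host 8; 22 vCPU remain.
Put 6 vCPU in host 8; 16 vCPU remain.
Put 32 vCPU in host 9; 16 vCPU remain.
Put 39 vCPU in host 10; 9 vCPU remain.
Put 6 vCPU in host 4; 14 vCPU remain.
Final hosts: [20,15,6] [38] [46] [28,6] [33] [32] [40] [26,6] [32] [39].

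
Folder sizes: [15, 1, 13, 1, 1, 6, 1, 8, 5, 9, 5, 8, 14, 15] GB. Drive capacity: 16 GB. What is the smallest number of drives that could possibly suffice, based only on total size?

7 drives

Total size = 15 + 1 + 13 + 1 + 1 + 6 + 1 + 8 + 5 + 9 + 5 + 8 + 14 + 15 = 102 GB.
⌈102 / 16⌉ = 7.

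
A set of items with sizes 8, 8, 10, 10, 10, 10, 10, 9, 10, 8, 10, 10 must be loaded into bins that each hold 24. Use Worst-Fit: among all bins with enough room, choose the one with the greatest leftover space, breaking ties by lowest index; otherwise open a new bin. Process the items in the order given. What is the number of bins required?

6 bins

bin 1: place 8, 16 left
bin 1: place 8, 8 left
bin 2: place 10, 14 left
bin 2: place 10, 4 left
bin 3: place 10, 14 left
bin 3: place 10, 4 left
bin 4: place 10, 14 left
bin 4: place 9, 5 left
bin 5: place 10, 14 left
bin 5: place 8, 6 left
bin 6: place 10, 14 left
bin 6: place 10, 4 left
Final bins: [8,8] [10,10] [10,10] [10,9] [10,8] [10,10].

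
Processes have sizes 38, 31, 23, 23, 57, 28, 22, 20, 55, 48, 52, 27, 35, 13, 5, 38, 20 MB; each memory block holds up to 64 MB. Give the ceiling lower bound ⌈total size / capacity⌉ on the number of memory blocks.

9

Total size = 38 + 31 + 23 + 23 + 57 + 28 + 22 + 20 + 55 + 48 + 52 + 27 + 35 + 13 + 5 + 38 + 20 = 535 MB.
⌈535 / 64⌉ = 9.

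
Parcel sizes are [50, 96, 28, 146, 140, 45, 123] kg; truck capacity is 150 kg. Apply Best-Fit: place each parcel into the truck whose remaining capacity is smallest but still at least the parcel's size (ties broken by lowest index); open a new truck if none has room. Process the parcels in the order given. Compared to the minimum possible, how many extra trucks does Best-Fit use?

Best-Fit: [50,96] [28,45] [146] [140] [123] → 5 trucks.
Total size 628 kg; any packing needs at least ⌈628/150⌉ = 5 trucks.
So 5 is already optimal.

0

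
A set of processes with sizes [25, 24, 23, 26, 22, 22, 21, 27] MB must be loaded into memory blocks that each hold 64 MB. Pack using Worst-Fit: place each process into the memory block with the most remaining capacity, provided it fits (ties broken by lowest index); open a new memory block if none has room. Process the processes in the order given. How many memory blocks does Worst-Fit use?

4 memory blocks

memory block 1: place 25 MB, 39 MB left
memory block 1: place 24 MB, 15 MB left
memory block 2: place 23 MB, 41 MB left
memory block 2: place 26 MB, 15 MB left
memory block 3: place 22 MB, 42 MB left
memory block 3: place 22 MB, 20 MB left
memory block 4: place 21 MB, 43 MB left
memory block 4: place 27 MB, 16 MB left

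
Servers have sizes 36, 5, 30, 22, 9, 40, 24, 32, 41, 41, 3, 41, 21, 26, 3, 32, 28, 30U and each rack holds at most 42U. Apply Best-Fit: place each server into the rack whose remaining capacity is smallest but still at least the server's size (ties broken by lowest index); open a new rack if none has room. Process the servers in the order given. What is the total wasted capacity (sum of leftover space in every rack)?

124

Put 36U in rack 1; 6U remain.
Put 5U in rack 1; 1U remain.
Put 30U in rack 2; 12U remain.
Put 22U in rack 3; 20U remain.
Put 9U in rack 2; 3U remain.
Put 40U in rack 4; 2U remain.
Put 24U in rack 5; 18U remain.
Put 32U in rack 6; 10U remain.
Put 41U in rack 7; 1U remain.
Put 41U in rack 8; 1U remain.
Put 3U in rack 2; 0U remain.
Put 41U in rack 9; 1U remain.
Put 21U in rack 10; 21U remain.
Put 26U in rack 11; 16U remain.
Put 3U in rack 6; 7U remain.
Put 32U in rack 12; 10U remain.
Put 28U in rack 13; 14U remain.
Put 30U in rack 14; 12U remain.
14 racks × 42U = 588U; used 464U; unused 124U.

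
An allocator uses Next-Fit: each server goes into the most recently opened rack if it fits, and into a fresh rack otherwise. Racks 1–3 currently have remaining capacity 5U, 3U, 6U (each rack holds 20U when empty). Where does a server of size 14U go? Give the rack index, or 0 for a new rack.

0

Next-Fit only looks at rack 3, which has 6U free.
14U does not fit, so a new rack is opened.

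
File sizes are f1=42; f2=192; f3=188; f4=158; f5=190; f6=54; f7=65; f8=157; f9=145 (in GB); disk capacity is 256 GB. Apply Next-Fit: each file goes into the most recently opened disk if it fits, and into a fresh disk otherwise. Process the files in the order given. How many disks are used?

6 disks

f1 (42 GB) → disk 1 (remaining 214 GB)
f2 (192 GB) → disk 1 (remaining 22 GB)
f3 (188 GB) → disk 2 (remaining 68 GB)
f4 (158 GB) → disk 3 (remaining 98 GB)
f5 (190 GB) → disk 4 (remaining 66 GB)
f6 (54 GB) → disk 4 (remaining 12 GB)
f7 (65 GB) → disk 5 (remaining 191 GB)
f8 (157 GB) → disk 5 (remaining 34 GB)
f9 (145 GB) → disk 6 (remaining 111 GB)
Final disks: [42,192] [188] [158] [190,54] [65,157] [145].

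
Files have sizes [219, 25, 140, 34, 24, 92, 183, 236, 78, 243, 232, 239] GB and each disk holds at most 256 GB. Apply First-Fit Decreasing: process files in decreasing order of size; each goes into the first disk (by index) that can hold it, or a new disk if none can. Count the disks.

Sorted descending: 243, 239, 236, 232, 219, 183, 140, 92, 78, 34, 25, 24.
243 GB → disk 1 (remaining 13 GB)
239 GB → disk 2 (remaining 17 GB)
236 GB → disk 3 (remaining 20 GB)
232 GB → disk 4 (remaining 24 GB)
219 GB → disk 5 (remaining 37 GB)
183 GB → disk 6 (remaining 73 GB)
140 GB → disk 7 (remaining 116 GB)
92 GB → disk 7 (remaining 24 GB)
78 GB → disk 8 (remaining 178 GB)
34 GB → disk 5 (remaining 3 GB)
25 GB → disk 6 (remaining 48 GB)
24 GB → disk 4 (remaining 0 GB)

8 disks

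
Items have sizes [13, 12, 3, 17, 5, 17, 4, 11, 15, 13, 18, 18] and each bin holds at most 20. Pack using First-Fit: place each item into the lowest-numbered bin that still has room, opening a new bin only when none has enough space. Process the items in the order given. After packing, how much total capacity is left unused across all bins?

13 → bin 1 (remaining 7)
12 → bin 2 (remaining 8)
3 → bin 1 (remaining 4)
17 → bin 3 (remaining 3)
5 → bin 2 (remaining 3)
17 → bin 4 (remaining 3)
4 → bin 1 (remaining 0)
11 → bin 5 (remaining 9)
15 → bin 6 (remaining 5)
13 → bin 7 (remaining 7)
18 → bin 8 (remaining 2)
18 → bin 9 (remaining 2)
9 bins × 20 = 180; used 146; unused 34.

34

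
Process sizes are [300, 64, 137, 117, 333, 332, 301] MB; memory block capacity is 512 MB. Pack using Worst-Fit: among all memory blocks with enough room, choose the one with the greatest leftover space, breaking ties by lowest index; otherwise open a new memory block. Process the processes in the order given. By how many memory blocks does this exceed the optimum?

Worst-Fit: [300,64,137] [117,333] [332] [301] → 4 memory blocks.
Total size 1584 MB; any packing needs at least ⌈1584/512⌉ = 4 memory blocks.
So 4 is already optimal.

0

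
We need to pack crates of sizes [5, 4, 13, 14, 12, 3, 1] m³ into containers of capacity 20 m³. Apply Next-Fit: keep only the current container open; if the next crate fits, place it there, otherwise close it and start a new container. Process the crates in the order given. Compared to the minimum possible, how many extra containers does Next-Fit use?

1

Next-Fit: [5,4] [13] [14] [12,3,1] → 4 containers.
Total size 52 m³; any packing needs at least ⌈52/20⌉ = 3 containers.
An optimal packing achieves that bound: [14,5,1] [13,4,3] [12] → 3 containers.
Excess: 4 − 3 = 1.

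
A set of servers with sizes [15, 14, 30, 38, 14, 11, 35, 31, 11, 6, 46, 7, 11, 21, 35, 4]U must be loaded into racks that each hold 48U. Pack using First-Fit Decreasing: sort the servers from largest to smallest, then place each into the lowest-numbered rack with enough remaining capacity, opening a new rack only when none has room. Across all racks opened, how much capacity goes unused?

Sorted descending: 46, 38, 35, 35, 31, 30, 21, 15, 14, 14, 11, 11, 11, 7, 6, 4.
46U → rack 1 (remaining 2U)
38U → rack 2 (remaining 10U)
35U → rack 3 (remaining 13U)
35U → rack 4 (remaining 13U)
31U → rack 5 (remaining 17U)
30U → rack 6 (remaining 18U)
21U → rack 7 (remaining 27U)
15U → rack 5 (remaining 2U)
14U → rack 6 (remaining 4U)
14U → rack 7 (remaining 13U)
11U → rack 3 (remaining 2U)
11U → rack 4 (remaining 2U)
11U → rack 7 (remaining 2U)
7U → rack 2 (remaining 3U)
6U → rack 8 (remaining 42U)
4U → rack 6 (remaining 0U)
8 racks × 48U = 384U; used 329U; unused 55U.

55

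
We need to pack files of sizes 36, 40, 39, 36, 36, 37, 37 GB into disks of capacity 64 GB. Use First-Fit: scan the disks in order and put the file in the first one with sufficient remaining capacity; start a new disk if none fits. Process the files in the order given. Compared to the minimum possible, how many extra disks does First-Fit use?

0

First-Fit: [36] [40] [39] [36] [36] [37] [37] → 7 disks.
7 files exceed 32 GB (half the capacity), and no two of those can share a disk, so at least 7 disks are needed.
So 7 is already optimal.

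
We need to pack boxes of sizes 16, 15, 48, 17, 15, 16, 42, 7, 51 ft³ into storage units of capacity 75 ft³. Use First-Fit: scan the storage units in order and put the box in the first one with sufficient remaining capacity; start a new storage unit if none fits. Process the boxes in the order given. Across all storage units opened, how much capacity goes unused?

16 ft³ → storage unit 1 (remaining 59 ft³)
15 ft³ → storage unit 1 (remaining 44 ft³)
48 ft³ → storage unit 2 (remaining 27 ft³)
17 ft³ → storage unit 1 (remaining 27 ft³)
15 ft³ → storage unit 1 (remaining 12 ft³)
16 ft³ → storage unit 2 (remaining 11 ft³)
42 ft³ → storage unit 3 (remaining 33 ft³)
7 ft³ → storage unit 1 (remaining 5 ft³)
51 ft³ → storage unit 4 (remaining 24 ft³)
4 storage units × 75 ft³ = 300 ft³; used 227 ft³; unused 73 ft³.

73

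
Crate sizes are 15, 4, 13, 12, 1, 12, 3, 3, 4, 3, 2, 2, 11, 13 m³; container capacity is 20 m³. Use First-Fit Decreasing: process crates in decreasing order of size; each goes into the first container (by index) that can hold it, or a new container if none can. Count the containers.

Sorted descending: 15, 13, 13, 12, 12, 11, 4, 4, 3, 3, 3, 2, 2, 1.
container 1: place 15 m³, 5 m³ left
container 2: place 13 m³, 7 m³ left
container 3: place 13 m³, 7 m³ left
container 4: place 12 m³, 8 m³ left
container 5: place 12 m³, 8 m³ left
container 6: place 11 m³, 9 m³ left
container 1: place 4 m³, 1 m³ left
container 2: place 4 m³, 3 m³ left
container 2: place 3 m³, 0 m³ left
container 3: place 3 m³, 4 m³ left
container 3: place 3 m³, 1 m³ left
container 4: place 2 m³, 6 m³ left
container 4: place 2 m³, 4 m³ left
container 1: place 1 m³, 0 m³ left
Final containers: [15,4,1] [13,4,3] [13,3,3] [12,2,2] [12] [11].

6 containers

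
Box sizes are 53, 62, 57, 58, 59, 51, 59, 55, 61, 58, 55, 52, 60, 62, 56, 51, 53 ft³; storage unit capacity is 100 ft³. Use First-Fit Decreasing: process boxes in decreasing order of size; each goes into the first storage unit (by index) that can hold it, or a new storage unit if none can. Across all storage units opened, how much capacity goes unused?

Sorted descending: 62, 62, 61, 60, 59, 59, 58, 58, 57, 56, 55, 55, 53, 53, 52, 51, 51.
Put 62 ft³ in storage unit 1; 38 ft³ remain.
Put 62 ft³ in storage unit 2; 38 ft³ remain.
Put 61 ft³ in storage unit 3; 39 ft³ remain.
Put 60 ft³ in storage unit 4; 40 ft³ remain.
Put 59 ft³ in storage unit 5; 41 ft³ remain.
Put 59 ft³ in storage unit 6; 41 ft³ remain.
Put 58 ft³ in storage unit 7; 42 ft³ remain.
Put 58 ft³ in storage unit 8; 42 ft³ remain.
Put 57 ft³ in storage unit 9; 43 ft³ remain.
Put 56 ft³ in storage unit 10; 44 ft³ remain.
Put 55 ft³ in storage unit 11; 45 ft³ remain.
Put 55 ft³ in storage unit 12; 45 ft³ remain.
Put 53 ft³ in storage unit 13; 47 ft³ remain.
Put 53 ft³ in storage unit 14; 47 ft³ remain.
Put 52 ft³ in storage unit 15; 48 ft³ remain.
Put 51 ft³ in storage unit 16; 49 ft³ remain.
Put 51 ft³ in storage unit 17; 49 ft³ remain.
17 storage units × 100 ft³ = 1700 ft³; used 962 ft³; unused 738 ft³.

738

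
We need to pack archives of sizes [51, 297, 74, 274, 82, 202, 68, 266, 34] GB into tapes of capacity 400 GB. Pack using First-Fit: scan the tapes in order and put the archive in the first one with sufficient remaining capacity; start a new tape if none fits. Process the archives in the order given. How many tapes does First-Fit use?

51 GB → tape 1 (remaining 349 GB)
297 GB → tape 1 (remaining 52 GB)
74 GB → tape 2 (remaining 326 GB)
274 GB → tape 2 (remaining 52 GB)
82 GB → tape 3 (remaining 318 GB)
202 GB → tape 3 (remaining 116 GB)
68 GB → tape 3 (remaining 48 GB)
266 GB → tape 4 (remaining 134 GB)
34 GB → tape 1 (remaining 18 GB)

4 tapes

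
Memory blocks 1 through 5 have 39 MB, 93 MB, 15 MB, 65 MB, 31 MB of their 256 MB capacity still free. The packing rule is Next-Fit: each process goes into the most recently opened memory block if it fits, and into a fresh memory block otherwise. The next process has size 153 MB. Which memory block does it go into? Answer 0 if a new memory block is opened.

0

Next-Fit only looks at memory block 5, which has 31 MB free.
153 MB does not fit, so a new memory block is opened.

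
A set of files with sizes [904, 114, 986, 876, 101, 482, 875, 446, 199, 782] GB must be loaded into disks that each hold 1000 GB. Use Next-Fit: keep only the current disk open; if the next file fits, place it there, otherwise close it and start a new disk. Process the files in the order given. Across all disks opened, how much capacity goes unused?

2235

Put 904 GB in disk 1; 96 GB remain.
Put 114 GB in disk 2; 886 GB remain.
Put 986 GB in disk 3; 14 GB remain.
Put 876 GB in disk 4; 124 GB remain.
Put 101 GB in disk 4; 23 GB remain.
Put 482 GB in disk 5; 518 GB remain.
Put 875 GB in disk 6; 125 GB remain.
Put 446 GB in disk 7; 554 GB remain.
Put 199 GB in disk 7; 355 GB remain.
Put 782 GB in disk 8; 218 GB remain.
8 disks × 1000 GB = 8000 GB; used 5765 GB; unused 2235 GB.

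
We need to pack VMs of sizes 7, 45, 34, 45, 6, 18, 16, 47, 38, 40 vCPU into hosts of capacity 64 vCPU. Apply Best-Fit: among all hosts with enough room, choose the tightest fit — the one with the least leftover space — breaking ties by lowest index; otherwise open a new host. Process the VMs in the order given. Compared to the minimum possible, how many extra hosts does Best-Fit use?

0

Best-Fit: [7,45,6] [34,16] [45,18] [47] [38] [40] → 6 hosts.
6 VMs exceed 32 vCPU (half the capacity), and no two of those can share a host, so at least 6 hosts are needed.
So 6 is already optimal.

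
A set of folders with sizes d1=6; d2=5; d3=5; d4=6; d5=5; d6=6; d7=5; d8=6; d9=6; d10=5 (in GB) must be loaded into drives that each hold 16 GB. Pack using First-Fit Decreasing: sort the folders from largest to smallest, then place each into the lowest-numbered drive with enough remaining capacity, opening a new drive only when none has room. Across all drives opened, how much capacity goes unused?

9

Sorted descending: 6, 6, 6, 6, 6, 5, 5, 5, 5, 5.
6 GB → drive 1 (remaining 10 GB)
6 GB → drive 1 (remaining 4 GB)
6 GB → drive 2 (remaining 10 GB)
6 GB → drive 2 (remaining 4 GB)
6 GB → drive 3 (remaining 10 GB)
5 GB → drive 3 (remaining 5 GB)
5 GB → drive 3 (remaining 0 GB)
5 GB → drive 4 (remaining 11 GB)
5 GB → drive 4 (remaining 6 GB)
5 GB → drive 4 (remaining 1 GB)
4 drives × 16 GB = 64 GB; used 55 GB; unused 9 GB.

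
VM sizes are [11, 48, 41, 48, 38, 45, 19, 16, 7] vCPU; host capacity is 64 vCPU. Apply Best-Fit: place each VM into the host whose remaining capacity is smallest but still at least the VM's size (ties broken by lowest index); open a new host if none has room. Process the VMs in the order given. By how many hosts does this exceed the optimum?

Best-Fit: [11,48] [41,7] [48,16] [38] [45,19] → 5 hosts.
Total size 273 vCPU; any packing needs at least ⌈273/64⌉ = 5 hosts.
So 5 is already optimal.

0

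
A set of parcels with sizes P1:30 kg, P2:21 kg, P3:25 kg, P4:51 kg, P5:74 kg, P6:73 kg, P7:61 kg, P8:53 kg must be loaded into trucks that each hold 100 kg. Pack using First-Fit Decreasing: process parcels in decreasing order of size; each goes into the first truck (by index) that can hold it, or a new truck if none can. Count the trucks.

5

Sorted descending: 74, 73, 61, 53, 51, 30, 25, 21.
74 kg → truck 1 (remaining 26 kg)
73 kg → truck 2 (remaining 27 kg)
61 kg → truck 3 (remaining 39 kg)
53 kg → truck 4 (remaining 47 kg)
51 kg → truck 5 (remaining 49 kg)
30 kg → truck 3 (remaining 9 kg)
25 kg → truck 1 (remaining 1 kg)
21 kg → truck 2 (remaining 6 kg)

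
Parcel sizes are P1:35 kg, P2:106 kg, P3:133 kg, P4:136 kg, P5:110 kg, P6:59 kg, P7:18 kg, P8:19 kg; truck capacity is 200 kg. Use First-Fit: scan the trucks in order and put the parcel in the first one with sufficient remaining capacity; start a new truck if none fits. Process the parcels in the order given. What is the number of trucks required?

4

P1 (35 kg) → truck 1 (remaining 165 kg)
P2 (106 kg) → truck 1 (remaining 59 kg)
P3 (133 kg) → truck 2 (remaining 67 kg)
P4 (136 kg) → truck 3 (remaining 64 kg)
P5 (110 kg) → truck 4 (remaining 90 kg)
P6 (59 kg) → truck 1 (remaining 0 kg)
P7 (18 kg) → truck 2 (remaining 49 kg)
P8 (19 kg) → truck 2 (remaining 30 kg)
Final trucks: [35,106,59] [133,18,19] [136] [110].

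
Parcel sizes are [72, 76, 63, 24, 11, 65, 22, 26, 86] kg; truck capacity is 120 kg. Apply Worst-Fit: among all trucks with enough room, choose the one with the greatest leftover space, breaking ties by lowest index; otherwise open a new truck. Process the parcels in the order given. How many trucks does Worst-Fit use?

5 trucks

truck 1: place 72 kg, 48 kg left
truck 2: place 76 kg, 44 kg left
truck 3: place 63 kg, 57 kg left
truck 3: place 24 kg, 33 kg left
truck 1: place 11 kg, 37 kg left
truck 4: place 65 kg, 55 kg left
truck 4: place 22 kg, 33 kg left
truck 2: place 26 kg, 18 kg left
truck 5: place 86 kg, 34 kg left
Final trucks: [72,11] [76,26] [63,24] [65,22] [86].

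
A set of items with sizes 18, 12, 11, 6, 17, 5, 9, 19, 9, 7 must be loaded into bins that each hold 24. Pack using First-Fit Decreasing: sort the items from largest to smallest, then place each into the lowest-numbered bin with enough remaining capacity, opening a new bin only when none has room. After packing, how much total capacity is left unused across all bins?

7

Sorted descending: 19, 18, 17, 12, 11, 9, 9, 7, 6, 5.
bin 1: place 19, 5 left
bin 2: place 18, 6 left
bin 3: place 17, 7 left
bin 4: place 12, 12 left
bin 4: place 11, 1 left
bin 5: place 9, 15 left
bin 5: place 9, 6 left
bin 3: place 7, 0 left
bin 2: place 6, 0 left
bin 1: place 5, 0 left
5 bins × 24 = 120; used 113; unused 7.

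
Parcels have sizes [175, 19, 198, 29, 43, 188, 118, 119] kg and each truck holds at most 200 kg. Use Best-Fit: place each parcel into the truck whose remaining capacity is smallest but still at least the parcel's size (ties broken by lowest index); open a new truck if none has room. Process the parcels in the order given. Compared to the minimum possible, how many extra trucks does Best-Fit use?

0

Best-Fit: [175,19] [198] [29,43,118] [188] [119] → 5 trucks.
Total size 889 kg; any packing needs at least ⌈889/200⌉ = 5 trucks.
So 5 is already optimal.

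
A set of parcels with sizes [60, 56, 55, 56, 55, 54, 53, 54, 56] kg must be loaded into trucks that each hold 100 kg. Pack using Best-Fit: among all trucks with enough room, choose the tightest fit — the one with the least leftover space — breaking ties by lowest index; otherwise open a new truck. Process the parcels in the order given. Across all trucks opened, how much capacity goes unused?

401

truck 1: place 60 kg, 40 kg left
truck 2: place 56 kg, 44 kg left
truck 3: place 55 kg, 45 kg left
truck 4: place 56 kg, 44 kg left
truck 5: place 55 kg, 45 kg left
truck 6: place 54 kg, 46 kg left
truck 7: place 53 kg, 47 kg left
truck 8: place 54 kg, 46 kg left
truck 9: place 56 kg, 44 kg left
9 trucks × 100 kg = 900 kg; used 499 kg; unused 401 kg.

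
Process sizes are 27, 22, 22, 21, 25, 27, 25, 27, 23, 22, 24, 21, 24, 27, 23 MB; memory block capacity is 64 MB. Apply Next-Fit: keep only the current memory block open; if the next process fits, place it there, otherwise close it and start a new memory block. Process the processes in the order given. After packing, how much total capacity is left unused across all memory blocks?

27 MB → memory block 1 (remaining 37 MB)
22 MB → memory block 1 (remaining 15 MB)
22 MB → memory block 2 (remaining 42 MB)
21 MB → memory block 2 (remaining 21 MB)
25 MB → memory block 3 (remaining 39 MB)
27 MB → memory block 3 (remaining 12 MB)
25 MB → memory block 4 (remaining 39 MB)
27 MB → memory block 4 (remaining 12 MB)
23 MB → memory block 5 (remaining 41 MB)
22 MB → memory block 5 (remaining 19 MB)
24 MB → memory block 6 (remaining 40 MB)
21 MB → memory block 6 (remaining 19 MB)
24 MB → memory block 7 (remaining 40 MB)
27 MB → memory block 7 (remaining 13 MB)
23 MB → memory block 8 (remaining 41 MB)
8 memory blocks × 64 MB = 512 MB; used 360 MB; unused 152 MB.

152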